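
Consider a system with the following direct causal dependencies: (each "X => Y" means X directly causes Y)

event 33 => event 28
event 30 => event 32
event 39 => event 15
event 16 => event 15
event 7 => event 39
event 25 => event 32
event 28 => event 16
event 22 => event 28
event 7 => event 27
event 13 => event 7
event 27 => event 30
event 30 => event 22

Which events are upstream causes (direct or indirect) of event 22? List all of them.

Immediate cause of event 22: event 30.
Further upstream: event 13, event 7, event 27.

event 13, event 27, event 30, event 7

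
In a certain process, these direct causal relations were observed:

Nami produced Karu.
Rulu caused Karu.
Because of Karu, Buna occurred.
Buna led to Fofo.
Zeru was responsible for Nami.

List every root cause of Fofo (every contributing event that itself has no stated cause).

Rulu, Zeru

Tracing upstream from Fofo: Fofo ← Buna ← Karu ← Nami ← Zeru.
A separate upstream branch: Fofo ← Buna ← Karu ← Rulu.
Each of those chain origins has no stated cause.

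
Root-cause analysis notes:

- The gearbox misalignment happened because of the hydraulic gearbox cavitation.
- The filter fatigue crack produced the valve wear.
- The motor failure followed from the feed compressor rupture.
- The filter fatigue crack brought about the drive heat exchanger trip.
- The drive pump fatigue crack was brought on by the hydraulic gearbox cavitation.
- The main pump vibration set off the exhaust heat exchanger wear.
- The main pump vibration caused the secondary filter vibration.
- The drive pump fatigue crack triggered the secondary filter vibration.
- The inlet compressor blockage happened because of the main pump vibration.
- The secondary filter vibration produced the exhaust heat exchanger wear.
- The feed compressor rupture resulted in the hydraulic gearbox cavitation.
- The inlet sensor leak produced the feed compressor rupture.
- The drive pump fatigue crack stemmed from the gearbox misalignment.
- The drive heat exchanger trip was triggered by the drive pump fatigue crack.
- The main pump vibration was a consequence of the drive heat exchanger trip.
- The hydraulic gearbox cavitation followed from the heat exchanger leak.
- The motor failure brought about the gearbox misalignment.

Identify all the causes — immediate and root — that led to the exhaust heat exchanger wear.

the drive heat exchanger trip, the drive pump fatigue crack, the feed compressor rupture, the filter fatigue crack, the gearbox misalignment, the heat exchanger leak, the hydraulic gearbox cavitation, the inlet sensor leak, the main pump vibration, the motor failure, the secondary filter vibration

Immediate causes of the exhaust heat exchanger wear: the main pump vibration, the secondary filter vibration.
Further upstream: the filter fatigue crack, the inlet sensor leak, the feed compressor rupture, the heat exchanger leak, the motor failure, the hydraulic gearbox cavitation, the gearbox misalignment, the drive pump fatigue crack, the drive heat exchanger trip.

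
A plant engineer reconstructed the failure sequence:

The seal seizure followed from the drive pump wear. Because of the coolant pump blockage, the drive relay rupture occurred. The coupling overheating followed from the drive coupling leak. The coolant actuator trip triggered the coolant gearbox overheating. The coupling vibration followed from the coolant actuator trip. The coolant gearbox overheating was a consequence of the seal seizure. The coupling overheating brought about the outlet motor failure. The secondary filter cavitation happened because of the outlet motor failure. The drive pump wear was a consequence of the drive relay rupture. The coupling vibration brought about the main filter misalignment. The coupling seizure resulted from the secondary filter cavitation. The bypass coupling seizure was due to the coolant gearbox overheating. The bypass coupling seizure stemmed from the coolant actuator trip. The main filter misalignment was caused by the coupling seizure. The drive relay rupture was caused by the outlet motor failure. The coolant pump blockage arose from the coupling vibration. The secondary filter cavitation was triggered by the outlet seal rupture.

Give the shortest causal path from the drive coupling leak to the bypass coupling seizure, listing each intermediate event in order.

the drive coupling leak → the coupling overheating → the outlet motor failure → the drive relay rupture → the drive pump wear → the seal seizure → the coolant gearbox overheating → the bypass coupling seizure

the drive coupling leak → the coupling overheating
the coupling overheating → the outlet motor failure
the outlet motor failure → the drive relay rupture
the drive relay rupture → the drive pump wear
the drive pump wear → the seal seizure
the seal seizure → the coolant gearbox overheating
the coolant gearbox overheating → the bypass coupling seizure
Length: 7 steps.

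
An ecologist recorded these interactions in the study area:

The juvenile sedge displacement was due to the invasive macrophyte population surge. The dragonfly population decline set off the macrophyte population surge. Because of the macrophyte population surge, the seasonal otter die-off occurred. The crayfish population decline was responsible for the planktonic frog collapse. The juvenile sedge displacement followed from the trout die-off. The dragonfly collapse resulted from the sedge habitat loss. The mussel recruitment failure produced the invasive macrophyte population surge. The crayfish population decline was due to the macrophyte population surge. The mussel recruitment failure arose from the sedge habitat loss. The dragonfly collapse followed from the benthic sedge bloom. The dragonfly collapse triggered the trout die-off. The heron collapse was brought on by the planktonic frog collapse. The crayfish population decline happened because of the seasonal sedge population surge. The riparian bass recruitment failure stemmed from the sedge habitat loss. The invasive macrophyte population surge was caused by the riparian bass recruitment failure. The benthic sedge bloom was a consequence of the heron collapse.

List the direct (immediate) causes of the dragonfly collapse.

Upstream contributors include the dragonfly population decline, the macrophyte population surge, the seasonal sedge population surge, the crayfish population decline, the planktonic frog collapse, the heron collapse, but only the benthic sedge bloom, the sedge habitat loss feed directly into the dragonfly collapse.

the benthic sedge bloom, the sedge habitat loss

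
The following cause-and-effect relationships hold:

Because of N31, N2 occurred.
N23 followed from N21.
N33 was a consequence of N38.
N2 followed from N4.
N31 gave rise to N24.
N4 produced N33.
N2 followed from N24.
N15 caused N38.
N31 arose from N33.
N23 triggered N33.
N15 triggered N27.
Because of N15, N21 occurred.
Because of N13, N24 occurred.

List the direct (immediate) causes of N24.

N13, N31

Upstream contributors include N15, N4, N21, N23, N38, N33, but only N13, N31 feed directly into N24.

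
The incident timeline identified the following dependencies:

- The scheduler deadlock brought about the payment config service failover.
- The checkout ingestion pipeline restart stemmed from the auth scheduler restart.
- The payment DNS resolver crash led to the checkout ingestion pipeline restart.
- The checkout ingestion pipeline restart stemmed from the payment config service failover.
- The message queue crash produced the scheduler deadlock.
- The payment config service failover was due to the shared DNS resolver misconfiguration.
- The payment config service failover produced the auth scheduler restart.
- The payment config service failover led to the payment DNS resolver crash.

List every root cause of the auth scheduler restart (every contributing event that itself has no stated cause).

Tracing upstream from the auth scheduler restart: the auth scheduler restart ← the payment config service failover ← the scheduler deadlock ← the message queue crash.
A separate upstream branch: the auth scheduler restart ← the payment config service failover ← the shared DNS resolver misconfiguration.
Each of those chain origins has no stated cause.

the message queue crash, the shared DNS resolver misconfiguration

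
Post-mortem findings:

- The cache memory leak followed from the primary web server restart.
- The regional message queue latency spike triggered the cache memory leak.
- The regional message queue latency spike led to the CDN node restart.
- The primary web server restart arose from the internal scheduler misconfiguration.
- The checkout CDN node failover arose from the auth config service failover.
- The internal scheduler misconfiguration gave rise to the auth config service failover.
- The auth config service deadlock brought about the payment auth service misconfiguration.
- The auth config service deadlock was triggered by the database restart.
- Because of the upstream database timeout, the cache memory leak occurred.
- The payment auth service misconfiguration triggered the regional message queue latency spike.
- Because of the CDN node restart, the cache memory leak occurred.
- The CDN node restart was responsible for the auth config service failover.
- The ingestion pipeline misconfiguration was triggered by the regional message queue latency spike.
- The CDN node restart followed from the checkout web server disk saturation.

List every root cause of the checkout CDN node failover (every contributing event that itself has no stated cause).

the checkout web server disk saturation, the database restart, the internal scheduler misconfiguration

Tracing upstream from the checkout CDN node failover: the checkout CDN node failover ← the auth config service failover ← the CDN node restart ← the regional message queue latency spike ← the payment auth service misconfiguration ← the auth config service deadlock ← the database restart.
A separate upstream branch: the checkout CDN node failover ← the auth config service failover ← the internal scheduler misconfiguration.
A separate upstream branch: the checkout CDN node failover ← the auth config service failover ← the CDN node restart ← the checkout web server disk saturation.
Each of those chain origins has no stated cause.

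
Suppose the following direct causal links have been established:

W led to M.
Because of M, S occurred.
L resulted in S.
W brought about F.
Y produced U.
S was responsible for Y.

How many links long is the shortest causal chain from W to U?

Shortest chain: W → M → S → Y → U.

4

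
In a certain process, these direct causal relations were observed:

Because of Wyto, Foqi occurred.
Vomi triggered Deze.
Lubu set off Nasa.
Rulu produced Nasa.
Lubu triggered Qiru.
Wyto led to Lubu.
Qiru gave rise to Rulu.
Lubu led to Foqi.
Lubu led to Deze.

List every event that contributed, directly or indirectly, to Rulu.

Lubu, Qiru, Wyto

Immediate cause of Rulu: Qiru.
Further upstream: Wyto, Lubu.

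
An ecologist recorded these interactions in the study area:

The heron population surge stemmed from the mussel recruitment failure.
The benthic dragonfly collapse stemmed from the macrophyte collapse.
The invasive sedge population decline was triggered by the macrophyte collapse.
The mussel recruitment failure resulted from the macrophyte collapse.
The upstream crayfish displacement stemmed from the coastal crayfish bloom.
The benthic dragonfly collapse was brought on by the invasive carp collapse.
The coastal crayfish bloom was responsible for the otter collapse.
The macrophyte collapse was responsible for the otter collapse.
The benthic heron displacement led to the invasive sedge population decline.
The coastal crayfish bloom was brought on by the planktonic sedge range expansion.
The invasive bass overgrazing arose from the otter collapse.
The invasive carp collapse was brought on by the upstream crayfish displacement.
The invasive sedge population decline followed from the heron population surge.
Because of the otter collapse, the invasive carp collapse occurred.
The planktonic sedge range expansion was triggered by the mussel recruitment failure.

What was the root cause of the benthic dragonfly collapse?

the macrophyte collapse

Tracing upstream from the benthic dragonfly collapse: the benthic dragonfly collapse ← the macrophyte collapse.
The macrophyte collapse has no stated cause, so it is the root.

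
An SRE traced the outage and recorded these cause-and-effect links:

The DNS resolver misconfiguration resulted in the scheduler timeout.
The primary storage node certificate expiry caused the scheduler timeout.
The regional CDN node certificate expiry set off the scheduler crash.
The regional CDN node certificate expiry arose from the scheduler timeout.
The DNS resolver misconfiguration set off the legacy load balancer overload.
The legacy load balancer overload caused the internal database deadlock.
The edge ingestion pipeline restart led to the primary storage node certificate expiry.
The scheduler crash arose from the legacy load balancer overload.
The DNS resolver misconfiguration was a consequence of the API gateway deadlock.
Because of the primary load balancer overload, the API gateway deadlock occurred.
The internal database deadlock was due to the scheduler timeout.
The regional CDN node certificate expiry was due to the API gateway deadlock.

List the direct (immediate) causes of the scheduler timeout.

Upstream contributors include the primary load balancer overload, the edge ingestion pipeline restart, the API gateway deadlock, but only the DNS resolver misconfiguration, the primary storage node certificate expiry feed directly into the scheduler timeout.

the DNS resolver misconfiguration, the primary storage node certificate expiry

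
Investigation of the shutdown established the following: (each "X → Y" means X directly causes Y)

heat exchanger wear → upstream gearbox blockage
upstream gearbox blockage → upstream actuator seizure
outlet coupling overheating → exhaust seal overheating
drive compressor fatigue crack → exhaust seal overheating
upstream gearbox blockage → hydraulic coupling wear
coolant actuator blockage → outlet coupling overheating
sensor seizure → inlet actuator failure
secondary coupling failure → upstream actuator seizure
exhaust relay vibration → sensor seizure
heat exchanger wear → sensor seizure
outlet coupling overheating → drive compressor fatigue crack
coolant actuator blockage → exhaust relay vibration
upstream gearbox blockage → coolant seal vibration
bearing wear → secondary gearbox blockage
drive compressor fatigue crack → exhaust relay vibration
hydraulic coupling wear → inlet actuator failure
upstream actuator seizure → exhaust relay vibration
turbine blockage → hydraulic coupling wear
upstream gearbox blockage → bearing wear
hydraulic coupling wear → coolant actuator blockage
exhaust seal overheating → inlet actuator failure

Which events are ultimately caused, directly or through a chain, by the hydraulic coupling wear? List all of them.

the coolant actuator blockage, the drive compressor fatigue crack, the exhaust relay vibration, the exhaust seal overheating, the inlet actuator failure, the outlet coupling overheating, the sensor seizure

Direct effects: the coolant actuator blockage, the inlet actuator failure.
2 steps out: the outlet coupling overheating, the exhaust relay vibration.
3 steps out: the drive compressor fatigue crack, the exhaust seal overheating, the sensor seizure.
Not reachable from it: the turbine blockage, the heat exchanger wear, the upstream gearbox blockage, the bearing wear, the secondary coupling failure, the coolant seal vibration, the secondary gearbox blockage, the upstream actuator seizure.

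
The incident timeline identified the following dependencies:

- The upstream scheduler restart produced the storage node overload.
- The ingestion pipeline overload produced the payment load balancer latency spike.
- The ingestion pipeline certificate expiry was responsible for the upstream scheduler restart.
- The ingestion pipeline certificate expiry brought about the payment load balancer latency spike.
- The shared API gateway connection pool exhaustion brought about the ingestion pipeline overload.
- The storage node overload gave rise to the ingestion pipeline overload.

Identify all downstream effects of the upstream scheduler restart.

the ingestion pipeline overload, the payment load balancer latency spike, the storage node overload

Direct effects: the storage node overload.
2 steps out: the ingestion pipeline overload.
3 steps out: the payment load balancer latency spike.
Not reachable from it: the ingestion pipeline certificate expiry, the shared API gateway connection pool exhaustion.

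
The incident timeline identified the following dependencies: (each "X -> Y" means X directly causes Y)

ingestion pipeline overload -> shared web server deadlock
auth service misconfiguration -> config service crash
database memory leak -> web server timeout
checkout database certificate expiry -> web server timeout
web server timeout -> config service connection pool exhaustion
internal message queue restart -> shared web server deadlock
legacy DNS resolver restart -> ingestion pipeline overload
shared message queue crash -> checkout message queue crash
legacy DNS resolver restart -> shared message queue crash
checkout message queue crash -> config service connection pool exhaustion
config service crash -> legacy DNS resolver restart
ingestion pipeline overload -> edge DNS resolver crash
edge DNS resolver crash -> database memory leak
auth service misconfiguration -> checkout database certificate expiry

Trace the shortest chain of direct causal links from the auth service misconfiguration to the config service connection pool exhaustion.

the auth service misconfiguration → the checkout database certificate expiry
the checkout database certificate expiry → the web server timeout
the web server timeout → the config service connection pool exhaustion
Length: 3 steps.

the auth service misconfiguration → the checkout database certificate expiry → the web server timeout → the config service connection pool exhaustion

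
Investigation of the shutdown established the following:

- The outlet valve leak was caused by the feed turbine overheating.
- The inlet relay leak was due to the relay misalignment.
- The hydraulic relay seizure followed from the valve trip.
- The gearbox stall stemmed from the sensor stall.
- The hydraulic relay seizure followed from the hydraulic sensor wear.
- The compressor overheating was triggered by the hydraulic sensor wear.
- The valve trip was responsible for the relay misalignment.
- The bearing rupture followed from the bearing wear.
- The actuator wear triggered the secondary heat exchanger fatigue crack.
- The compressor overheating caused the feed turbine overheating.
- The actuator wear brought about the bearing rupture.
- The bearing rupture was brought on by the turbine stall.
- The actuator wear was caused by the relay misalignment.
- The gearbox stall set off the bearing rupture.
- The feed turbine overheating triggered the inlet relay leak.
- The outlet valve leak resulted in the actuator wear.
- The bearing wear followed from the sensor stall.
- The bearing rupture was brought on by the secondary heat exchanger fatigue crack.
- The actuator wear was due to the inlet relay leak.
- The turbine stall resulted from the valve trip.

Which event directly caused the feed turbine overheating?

Upstream contributors include the hydraulic sensor wear, but only the compressor overheating feeds directly into the feed turbine overheating.

the compressor overheating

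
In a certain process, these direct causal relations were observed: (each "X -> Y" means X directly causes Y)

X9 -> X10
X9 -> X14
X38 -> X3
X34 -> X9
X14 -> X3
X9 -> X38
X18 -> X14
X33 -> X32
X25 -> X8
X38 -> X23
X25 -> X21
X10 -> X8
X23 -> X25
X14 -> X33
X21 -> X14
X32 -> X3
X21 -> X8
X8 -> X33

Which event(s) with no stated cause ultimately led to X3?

Tracing upstream from X3: X3 ← X38 ← X9 ← X34.
A separate upstream branch: X3 ← X14 ← X18.
Each of those chain origins has no stated cause.

X18, X34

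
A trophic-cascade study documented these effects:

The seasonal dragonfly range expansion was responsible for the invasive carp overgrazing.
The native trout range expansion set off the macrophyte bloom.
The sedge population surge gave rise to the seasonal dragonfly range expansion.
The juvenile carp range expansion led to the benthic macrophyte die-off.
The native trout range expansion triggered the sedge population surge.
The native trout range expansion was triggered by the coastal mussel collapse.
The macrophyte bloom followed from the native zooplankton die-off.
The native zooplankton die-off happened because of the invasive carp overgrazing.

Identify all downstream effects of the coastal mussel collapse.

Direct effects: the native trout range expansion.
2 steps out: the sedge population surge, the macrophyte bloom.
3 steps out: the seasonal dragonfly range expansion.
4 steps out: the invasive carp overgrazing.
5 steps out: the native zooplankton die-off.
Not reachable from it: the juvenile carp range expansion, the benthic macrophyte die-off.

the invasive carp overgrazing, the macrophyte bloom, the native trout range expansion, the native zooplankton die-off, the seasonal dragonfly range expansion, the sedge population surge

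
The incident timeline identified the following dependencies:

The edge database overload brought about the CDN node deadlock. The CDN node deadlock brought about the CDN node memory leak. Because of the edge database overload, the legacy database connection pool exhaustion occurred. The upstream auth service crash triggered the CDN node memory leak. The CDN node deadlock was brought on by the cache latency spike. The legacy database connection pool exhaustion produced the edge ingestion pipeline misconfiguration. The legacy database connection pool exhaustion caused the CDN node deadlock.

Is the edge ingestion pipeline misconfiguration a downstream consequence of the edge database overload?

Yes

There is a causal chain: the edge database overload → the legacy database connection pool exhaustion → the edge ingestion pipeline misconfiguration.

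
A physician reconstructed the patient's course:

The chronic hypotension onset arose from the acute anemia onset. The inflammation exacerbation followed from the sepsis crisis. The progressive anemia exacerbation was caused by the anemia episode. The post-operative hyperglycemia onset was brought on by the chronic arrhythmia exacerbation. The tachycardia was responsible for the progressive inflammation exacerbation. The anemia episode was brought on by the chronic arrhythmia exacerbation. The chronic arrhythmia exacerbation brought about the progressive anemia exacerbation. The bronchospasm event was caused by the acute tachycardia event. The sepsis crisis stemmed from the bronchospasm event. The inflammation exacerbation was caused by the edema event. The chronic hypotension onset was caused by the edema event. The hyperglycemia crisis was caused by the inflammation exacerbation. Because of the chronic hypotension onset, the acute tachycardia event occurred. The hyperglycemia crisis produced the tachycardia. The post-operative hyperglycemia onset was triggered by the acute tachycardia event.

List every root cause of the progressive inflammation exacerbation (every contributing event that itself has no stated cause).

the acute anemia onset, the edema event

Tracing upstream from the progressive inflammation exacerbation: the progressive inflammation exacerbation ← the tachycardia ← the hyperglycemia crisis ← the inflammation exacerbation ← the edema event.
A separate upstream branch: the progressive inflammation exacerbation ← the tachycardia ← the hyperglycemia crisis ← the inflammation exacerbation ← the sepsis crisis ← the bronchospasm event ← the acute tachycardia event ← the chronic hypotension onset ← the acute anemia onset.
Each of those chain origins has no stated cause.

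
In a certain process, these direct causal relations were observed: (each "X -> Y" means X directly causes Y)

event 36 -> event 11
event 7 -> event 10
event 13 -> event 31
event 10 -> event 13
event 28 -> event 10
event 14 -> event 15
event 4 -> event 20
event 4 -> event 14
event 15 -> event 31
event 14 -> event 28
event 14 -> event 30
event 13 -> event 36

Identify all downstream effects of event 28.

event 10, event 11, event 13, event 31, event 36

Direct effects: event 10.
2 steps out: event 13.
3 steps out: event 36, event 31.
4 steps out: event 11.
Not reachable from it: event 4, event 20, event 14, event 30, event 15, event 7.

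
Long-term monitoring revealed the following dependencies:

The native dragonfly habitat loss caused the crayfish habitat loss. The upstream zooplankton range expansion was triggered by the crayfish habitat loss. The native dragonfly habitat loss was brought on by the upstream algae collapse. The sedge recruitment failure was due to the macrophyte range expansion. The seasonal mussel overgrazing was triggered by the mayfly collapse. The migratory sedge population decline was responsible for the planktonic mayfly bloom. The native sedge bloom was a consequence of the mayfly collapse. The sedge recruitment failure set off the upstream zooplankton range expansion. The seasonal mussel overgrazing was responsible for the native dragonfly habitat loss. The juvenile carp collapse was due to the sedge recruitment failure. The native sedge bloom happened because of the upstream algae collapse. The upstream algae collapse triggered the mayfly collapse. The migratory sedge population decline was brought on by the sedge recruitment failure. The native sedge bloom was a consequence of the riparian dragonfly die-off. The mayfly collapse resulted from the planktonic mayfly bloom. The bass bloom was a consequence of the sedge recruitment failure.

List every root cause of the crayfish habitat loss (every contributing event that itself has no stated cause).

the macrophyte range expansion, the upstream algae collapse

Tracing upstream from the crayfish habitat loss: the crayfish habitat loss ← the native dragonfly habitat loss ← the seasonal mussel overgrazing ← the mayfly collapse ← the planktonic mayfly bloom ← the migratory sedge population decline ← the sedge recruitment failure ← the macrophyte range expansion.
A separate upstream branch: the crayfish habitat loss ← the native dragonfly habitat loss ← the upstream algae collapse.
Each of those chain origins has no stated cause.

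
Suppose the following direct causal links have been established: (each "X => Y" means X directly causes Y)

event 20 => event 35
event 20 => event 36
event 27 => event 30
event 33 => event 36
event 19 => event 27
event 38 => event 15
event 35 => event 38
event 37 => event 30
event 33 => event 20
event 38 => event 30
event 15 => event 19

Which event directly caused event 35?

Upstream contributors include event 33, but only event 20 feeds directly into event 35.

event 20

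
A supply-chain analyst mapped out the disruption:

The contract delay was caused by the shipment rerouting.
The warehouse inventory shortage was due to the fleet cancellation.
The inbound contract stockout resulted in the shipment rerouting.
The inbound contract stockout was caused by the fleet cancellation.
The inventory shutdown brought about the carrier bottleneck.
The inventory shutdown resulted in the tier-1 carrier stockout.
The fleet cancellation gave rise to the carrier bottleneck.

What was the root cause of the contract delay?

the fleet cancellation

Tracing upstream from the contract delay: the contract delay ← the shipment rerouting ← the inbound contract stockout ← the fleet cancellation.
The fleet cancellation has no stated cause, so it is the root.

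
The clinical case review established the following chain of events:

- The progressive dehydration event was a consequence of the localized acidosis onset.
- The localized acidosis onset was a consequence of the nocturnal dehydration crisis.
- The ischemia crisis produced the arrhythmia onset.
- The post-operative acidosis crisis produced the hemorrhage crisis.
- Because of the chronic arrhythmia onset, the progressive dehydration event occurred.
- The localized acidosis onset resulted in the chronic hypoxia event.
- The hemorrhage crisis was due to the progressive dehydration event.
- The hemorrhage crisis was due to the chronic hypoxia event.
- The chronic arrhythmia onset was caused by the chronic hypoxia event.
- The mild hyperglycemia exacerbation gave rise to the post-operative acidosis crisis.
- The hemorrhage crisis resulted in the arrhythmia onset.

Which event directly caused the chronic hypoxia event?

Upstream contributors include the nocturnal dehydration crisis, but only the localized acidosis onset feeds directly into the chronic hypoxia event.

the localized acidosis onset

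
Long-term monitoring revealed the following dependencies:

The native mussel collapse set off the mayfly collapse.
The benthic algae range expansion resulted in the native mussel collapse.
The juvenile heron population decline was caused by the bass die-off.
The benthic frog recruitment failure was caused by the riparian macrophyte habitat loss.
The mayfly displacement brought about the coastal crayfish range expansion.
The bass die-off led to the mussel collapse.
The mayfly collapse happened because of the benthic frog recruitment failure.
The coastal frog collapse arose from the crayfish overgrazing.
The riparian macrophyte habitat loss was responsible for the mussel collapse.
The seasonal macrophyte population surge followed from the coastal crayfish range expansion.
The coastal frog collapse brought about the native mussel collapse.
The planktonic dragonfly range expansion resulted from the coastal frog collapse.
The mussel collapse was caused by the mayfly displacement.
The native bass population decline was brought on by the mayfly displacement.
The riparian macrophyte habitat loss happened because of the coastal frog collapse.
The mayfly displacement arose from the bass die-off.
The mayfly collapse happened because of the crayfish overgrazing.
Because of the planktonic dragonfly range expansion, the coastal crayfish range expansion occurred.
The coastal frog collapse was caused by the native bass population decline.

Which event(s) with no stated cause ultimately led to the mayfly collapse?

Tracing upstream from the mayfly collapse: the mayfly collapse ← the native mussel collapse ← the coastal frog collapse ← the native bass population decline ← the mayfly displacement ← the bass die-off.
A separate upstream branch: the mayfly collapse ← the crayfish overgrazing.
A separate upstream branch: the mayfly collapse ← the native mussel collapse ← the benthic algae range expansion.
Each of those chain origins has no stated cause.

the bass die-off, the benthic algae range expansion, the crayfish overgrazing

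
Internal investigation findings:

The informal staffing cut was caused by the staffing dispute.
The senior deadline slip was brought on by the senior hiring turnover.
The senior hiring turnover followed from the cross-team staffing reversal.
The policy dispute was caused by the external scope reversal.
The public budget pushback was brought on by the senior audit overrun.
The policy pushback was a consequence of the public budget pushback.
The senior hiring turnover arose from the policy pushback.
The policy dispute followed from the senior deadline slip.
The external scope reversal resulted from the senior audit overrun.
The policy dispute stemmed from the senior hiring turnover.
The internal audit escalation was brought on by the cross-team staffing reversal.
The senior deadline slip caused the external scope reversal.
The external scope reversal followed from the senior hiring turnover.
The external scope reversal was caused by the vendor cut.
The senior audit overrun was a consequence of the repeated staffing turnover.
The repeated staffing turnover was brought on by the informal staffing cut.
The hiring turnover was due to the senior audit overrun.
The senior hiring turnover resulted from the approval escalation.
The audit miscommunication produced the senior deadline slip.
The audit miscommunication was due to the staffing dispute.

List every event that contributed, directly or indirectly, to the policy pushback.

Immediate cause of the policy pushback: the public budget pushback.
Further upstream: the staffing dispute, the informal staffing cut, the repeated staffing turnover, the senior audit overrun.

the informal staffing cut, the public budget pushback, the repeated staffing turnover, the senior audit overrun, the staffing dispute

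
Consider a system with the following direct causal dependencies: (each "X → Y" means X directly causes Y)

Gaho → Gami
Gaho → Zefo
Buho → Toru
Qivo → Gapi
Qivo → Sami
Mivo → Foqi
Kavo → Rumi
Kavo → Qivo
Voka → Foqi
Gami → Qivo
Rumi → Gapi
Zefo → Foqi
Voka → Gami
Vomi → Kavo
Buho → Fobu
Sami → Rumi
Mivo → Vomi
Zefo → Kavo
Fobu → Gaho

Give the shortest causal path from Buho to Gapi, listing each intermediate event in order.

Buho → Fobu → Gaho → Gami → Qivo → Gapi

Buho → Fobu
Fobu → Gaho
Gaho → Gami
Gami → Qivo
Qivo → Gapi
Length: 5 steps.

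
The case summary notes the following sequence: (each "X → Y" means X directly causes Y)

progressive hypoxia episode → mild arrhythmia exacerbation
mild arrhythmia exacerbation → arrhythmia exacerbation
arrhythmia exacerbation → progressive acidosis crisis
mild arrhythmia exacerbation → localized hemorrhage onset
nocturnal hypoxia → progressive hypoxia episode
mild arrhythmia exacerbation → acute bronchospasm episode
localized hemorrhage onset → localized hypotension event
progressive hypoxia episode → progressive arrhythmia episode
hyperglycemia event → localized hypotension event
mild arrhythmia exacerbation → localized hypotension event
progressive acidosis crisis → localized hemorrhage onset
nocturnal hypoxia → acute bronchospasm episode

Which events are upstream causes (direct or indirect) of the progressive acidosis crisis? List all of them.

Immediate cause of the progressive acidosis crisis: the arrhythmia exacerbation.
Further upstream: the nocturnal hypoxia, the progressive hypoxia episode, the mild arrhythmia exacerbation.

the arrhythmia exacerbation, the mild arrhythmia exacerbation, the nocturnal hypoxia, the progressive hypoxia episode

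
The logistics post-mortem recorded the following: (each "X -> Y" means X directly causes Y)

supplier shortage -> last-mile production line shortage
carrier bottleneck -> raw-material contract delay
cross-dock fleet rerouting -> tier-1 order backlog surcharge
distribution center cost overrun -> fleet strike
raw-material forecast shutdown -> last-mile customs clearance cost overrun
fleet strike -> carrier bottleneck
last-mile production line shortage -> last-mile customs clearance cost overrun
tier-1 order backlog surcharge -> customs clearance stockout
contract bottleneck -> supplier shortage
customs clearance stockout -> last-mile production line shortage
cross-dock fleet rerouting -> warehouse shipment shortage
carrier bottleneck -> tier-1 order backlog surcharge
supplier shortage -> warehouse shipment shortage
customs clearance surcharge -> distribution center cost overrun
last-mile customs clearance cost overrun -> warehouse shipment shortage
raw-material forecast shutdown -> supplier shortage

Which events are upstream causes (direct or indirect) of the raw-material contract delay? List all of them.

the carrier bottleneck, the customs clearance surcharge, the distribution center cost overrun, the fleet strike

Immediate cause of the raw-material contract delay: the carrier bottleneck.
Further upstream: the customs clearance surcharge, the distribution center cost overrun, the fleet strike.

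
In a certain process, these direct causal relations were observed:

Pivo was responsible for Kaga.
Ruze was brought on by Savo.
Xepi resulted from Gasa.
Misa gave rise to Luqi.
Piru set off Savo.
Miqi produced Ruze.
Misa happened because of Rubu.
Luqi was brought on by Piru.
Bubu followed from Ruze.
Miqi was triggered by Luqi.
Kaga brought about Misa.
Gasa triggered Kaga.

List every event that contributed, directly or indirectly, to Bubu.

Immediate cause of Bubu: Ruze.
Further upstream: Pivo, Rubu, Piru, Savo, Gasa, Kaga, Misa, Luqi, Miqi.

Gasa, Kaga, Luqi, Miqi, Misa, Piru, Pivo, Rubu, Ruze, Savo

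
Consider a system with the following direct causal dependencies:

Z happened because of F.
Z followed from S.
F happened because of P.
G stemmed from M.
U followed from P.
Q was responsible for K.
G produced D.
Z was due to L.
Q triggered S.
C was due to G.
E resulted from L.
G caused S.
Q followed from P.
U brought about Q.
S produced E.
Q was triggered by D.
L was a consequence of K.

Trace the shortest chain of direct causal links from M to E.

M → G
G → S
S → E
Length: 3 steps.

M → G → S → E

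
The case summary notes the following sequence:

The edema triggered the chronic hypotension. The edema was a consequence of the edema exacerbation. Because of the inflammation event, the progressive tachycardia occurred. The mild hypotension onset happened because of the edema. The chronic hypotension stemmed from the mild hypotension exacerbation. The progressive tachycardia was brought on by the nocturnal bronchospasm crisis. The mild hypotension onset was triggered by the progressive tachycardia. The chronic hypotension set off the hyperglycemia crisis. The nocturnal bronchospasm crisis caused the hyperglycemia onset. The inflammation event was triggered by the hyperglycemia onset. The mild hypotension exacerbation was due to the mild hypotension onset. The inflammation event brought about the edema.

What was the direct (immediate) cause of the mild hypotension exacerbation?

the mild hypotension onset

Upstream contributors include the nocturnal bronchospasm crisis, the hyperglycemia onset, the inflammation event, the edema, the progressive tachycardia, the edema exacerbation, but only the mild hypotension onset feeds directly into the mild hypotension exacerbation.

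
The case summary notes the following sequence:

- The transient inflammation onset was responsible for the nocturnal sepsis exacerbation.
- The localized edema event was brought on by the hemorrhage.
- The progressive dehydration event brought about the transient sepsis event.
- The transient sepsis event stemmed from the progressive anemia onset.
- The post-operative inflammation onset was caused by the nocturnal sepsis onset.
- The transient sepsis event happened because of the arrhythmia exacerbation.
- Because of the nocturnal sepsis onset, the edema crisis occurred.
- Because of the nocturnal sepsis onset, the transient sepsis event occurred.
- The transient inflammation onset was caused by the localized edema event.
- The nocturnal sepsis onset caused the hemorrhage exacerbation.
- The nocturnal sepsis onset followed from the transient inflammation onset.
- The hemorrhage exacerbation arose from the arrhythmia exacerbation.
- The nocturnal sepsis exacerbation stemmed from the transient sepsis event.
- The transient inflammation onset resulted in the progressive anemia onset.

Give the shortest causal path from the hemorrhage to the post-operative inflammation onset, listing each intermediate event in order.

the hemorrhage → the localized edema event → the transient inflammation onset → the nocturnal sepsis onset → the post-operative inflammation onset

the hemorrhage → the localized edema event
the localized edema event → the transient inflammation onset
the transient inflammation onset → the nocturnal sepsis onset
the nocturnal sepsis onset → the post-operative inflammation onset
Length: 4 steps.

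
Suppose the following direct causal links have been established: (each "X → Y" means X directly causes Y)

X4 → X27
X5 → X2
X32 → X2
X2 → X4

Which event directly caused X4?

X2

Upstream contributors include X32, X5, but only X2 feeds directly into X4.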